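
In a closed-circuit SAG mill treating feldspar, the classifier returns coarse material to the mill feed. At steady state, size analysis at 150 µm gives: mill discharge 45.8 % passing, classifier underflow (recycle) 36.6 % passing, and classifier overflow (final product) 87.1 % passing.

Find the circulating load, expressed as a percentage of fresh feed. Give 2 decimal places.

Let r = R/F. Size balance at 150 µm:
r = (o − d)/(d − u)
r = (87.1 − 45.8)/(45.8 − 36.6) = 41.3/9.2 = 4.4891
CL = 100·r = 448.91 %

CL = 448.91 %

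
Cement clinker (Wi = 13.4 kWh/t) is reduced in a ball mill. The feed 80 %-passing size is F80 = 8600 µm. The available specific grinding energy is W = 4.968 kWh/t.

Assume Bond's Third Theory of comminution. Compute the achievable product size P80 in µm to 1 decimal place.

P80 = 436.6 µm

Bond:  W = 10 Wi (1/√P − 1/√F)
P80^(−½) = W/(10 Wi) + F80^(−½)
  = 4.9680/(10·13.4) + 1/√8600 = 0.037075 + 0.010783 = 0.047858
P80 = (1/0.047858)² = 20.8952² = 436.61 µm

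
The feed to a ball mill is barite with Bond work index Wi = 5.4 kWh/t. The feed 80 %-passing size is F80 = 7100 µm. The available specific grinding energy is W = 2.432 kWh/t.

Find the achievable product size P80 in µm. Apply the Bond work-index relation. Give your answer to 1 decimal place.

P80 = 308.8 µm

Bond:  W = 10 Wi (1/√P − 1/√F)
P80^-0.5 = F80^-0.5 + W/(10 Wi)
  = 2.4320/(10·5.4) + 1/√7100 = 0.045037 + 0.011868 = 0.056905
P80 = (1/0.056905)² = 17.5732² = 308.82 µm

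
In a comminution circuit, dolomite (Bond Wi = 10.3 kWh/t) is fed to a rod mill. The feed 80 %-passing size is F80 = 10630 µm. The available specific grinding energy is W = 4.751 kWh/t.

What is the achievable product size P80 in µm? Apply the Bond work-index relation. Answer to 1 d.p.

P80 = 320.9 µm

Bond:  W = 10 Wi (1/√P − 1/√F)
⇒ 1/√P80 = W/(10·Wi) + 1/√F80
  = 4.7510/(10·10.3) + 1/√10630 = 0.046126 + 0.009699 = 0.055825
P80 = (1/0.055825)² = 17.9130² = 320.88 µm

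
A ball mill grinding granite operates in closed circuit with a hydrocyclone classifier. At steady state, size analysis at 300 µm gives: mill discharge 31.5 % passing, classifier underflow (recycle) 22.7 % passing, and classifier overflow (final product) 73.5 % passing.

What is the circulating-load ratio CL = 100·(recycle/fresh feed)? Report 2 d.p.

CL = 477.27 %

Let r = R/F. Size balance at 300 µm:
r = (o − d)/(d − u)
r = (73.5 − 31.5)/(31.5 − 22.7) = 42.0/8.8 = 4.7727
CL = 100·r = 477.27 %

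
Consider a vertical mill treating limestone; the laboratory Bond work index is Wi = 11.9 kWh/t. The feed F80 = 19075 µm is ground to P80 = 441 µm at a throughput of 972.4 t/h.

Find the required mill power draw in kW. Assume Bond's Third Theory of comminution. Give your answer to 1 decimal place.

W = 10·Wi·[P80^(−½) − F80^(−½)]
W = 10·11.9·(1/√441 − 1/√19075) = 10·11.9·(0.040379) = 4.8050 kWh/t
P_mill = W·ṁ = 4.8050·972.4 = 4672.4 kW

P = 4672.4 kW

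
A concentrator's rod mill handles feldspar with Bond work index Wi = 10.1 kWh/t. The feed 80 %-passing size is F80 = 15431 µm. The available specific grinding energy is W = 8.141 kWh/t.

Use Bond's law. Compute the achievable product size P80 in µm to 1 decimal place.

P80 = 127.2 µm

Bond: W = 10·Wi·(1/√P80 − 1/√F80)
P80^(−½) = W/(10 Wi) + F80^(−½)
  = 8.1410/(10·10.1) + 1/√15431 = 0.080604 + 0.008050 = 0.088654
P80 = (1/0.088654)² = 11.2798² = 127.23 µm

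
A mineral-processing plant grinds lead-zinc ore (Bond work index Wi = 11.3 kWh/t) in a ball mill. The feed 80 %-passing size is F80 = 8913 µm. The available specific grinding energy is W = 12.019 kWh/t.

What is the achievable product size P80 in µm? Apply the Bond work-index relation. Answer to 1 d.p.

W = 10 Wi / √P80 − 10 Wi / √F80
⇒ 1/√P80 = W/(10 Wi) + 1/√F80
  = 12.0190/(10·11.3) + 1/√8913 = 0.106363 + 0.010592 = 0.116955
P80 = (1/0.116955)² = 8.5503² = 73.11 µm

P80 = 73.1 µm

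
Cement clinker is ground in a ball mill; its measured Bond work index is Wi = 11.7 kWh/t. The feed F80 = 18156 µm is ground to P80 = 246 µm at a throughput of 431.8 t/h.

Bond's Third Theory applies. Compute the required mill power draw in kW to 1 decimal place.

P = 2846.1 kW

Bond:  W = 10 Wi (1/√P − 1/√F)
W = 10·11.7·(1/√246 − 1/√18156) = 10·11.7·(0.056336) = 6.5913 kWh/t
Power = W × throughput = 6.5913 kWh/t × 431.8 t/h = 2846.1 kW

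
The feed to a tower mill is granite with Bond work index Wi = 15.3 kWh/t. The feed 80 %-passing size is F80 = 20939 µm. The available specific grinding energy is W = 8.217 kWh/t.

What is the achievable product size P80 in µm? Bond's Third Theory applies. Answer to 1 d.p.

W = 10·Wi·[P80^(−½) − F80^(−½)]
P80^-0.5 = F80^-0.5 + W/(10 Wi)
  = 8.2170/(10·15.3) + 1/√20939 = 0.053706 + 0.006911 = 0.060617
P80 = (1/0.060617)² = 16.4971² = 272.16 µm

P80 = 272.2 µm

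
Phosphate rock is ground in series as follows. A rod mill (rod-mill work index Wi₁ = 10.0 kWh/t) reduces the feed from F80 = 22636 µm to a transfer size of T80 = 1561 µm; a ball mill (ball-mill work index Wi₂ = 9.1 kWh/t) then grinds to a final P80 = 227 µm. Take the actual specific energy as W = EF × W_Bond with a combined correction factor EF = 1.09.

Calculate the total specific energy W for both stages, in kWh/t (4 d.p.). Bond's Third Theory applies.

W_Bond = 10·Wi·(1/√P₈₀ − 1/√F₈₀)
Stage 1 (22636→1561 µm, Wi₁=10.0): W₁ = 10·10.0·(0.025310 − 0.006647) = 1.8664 kWh/t
Stage 2 (1561→227 µm, Wi₂=9.1): W₂ = 10·9.1·(0.066372 − 0.025310) = 3.7366 kWh/t
W = W₁ + W₂ = 1.8664 + 3.7366 = 5.6030 kWh/t
Corrected W = EF·W_Bond = 1.09·5.6030 = 6.1073 kWh/t

W = 6.1073 kWh/t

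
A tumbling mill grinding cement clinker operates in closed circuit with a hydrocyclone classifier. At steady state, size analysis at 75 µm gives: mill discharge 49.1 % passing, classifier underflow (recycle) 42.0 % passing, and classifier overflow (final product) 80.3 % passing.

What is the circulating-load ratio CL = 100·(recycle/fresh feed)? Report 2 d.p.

CL = 439.44 %

Classifier node, passing 75 µm:
Fd + Rd = Ru + Fo ⇒ R/F = (o−d)/(d−u)
r = (80.3 − 49.1)/(49.1 − 42.0) = 31.2/7.1 = 4.3944
CL = 100·r = 439.44 %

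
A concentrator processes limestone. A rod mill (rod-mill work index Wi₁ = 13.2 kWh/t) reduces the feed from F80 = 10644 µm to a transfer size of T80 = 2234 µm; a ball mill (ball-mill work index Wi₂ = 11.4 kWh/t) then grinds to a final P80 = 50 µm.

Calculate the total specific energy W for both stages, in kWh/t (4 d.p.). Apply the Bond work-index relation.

W = 15.2234 kWh/t

Bond:  W = 10 Wi (1/√P − 1/√F)
Stage 1 (10644→2234 µm, Wi₁=13.2): W₁ = 10·13.2·(0.021157 − 0.009693) = 1.5133 kWh/t
Stage 2 (2234→50 µm, Wi₂=11.4): W₂ = 10·11.4·(0.141421 − 0.021157) = 13.7101 kWh/t
W = W₁ + W₂ = 1.5133 + 13.7101 = 15.2234 kWh/t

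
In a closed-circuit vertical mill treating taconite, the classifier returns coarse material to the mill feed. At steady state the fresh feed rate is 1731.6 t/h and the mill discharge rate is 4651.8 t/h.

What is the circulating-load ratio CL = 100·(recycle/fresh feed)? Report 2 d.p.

M = F + R at steady state, so:
R = M − F = 4651.8 − 1731.6 = 2920.2 t/h
CL = 100·R/F = 100·2920.2/1731.6 = 168.64 %

CL = 168.64 %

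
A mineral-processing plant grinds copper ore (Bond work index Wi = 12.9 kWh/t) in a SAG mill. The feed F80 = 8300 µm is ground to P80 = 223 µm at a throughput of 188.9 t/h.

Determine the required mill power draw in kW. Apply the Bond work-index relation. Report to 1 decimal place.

P = 1364.3 kW

W = 10·Wi·[P80^(−½) − F80^(−½)]
W = 10·12.9·(1/√223 − 1/√8300) = 10·12.9·(0.055989) = 7.2225 kWh/t
Mill draw = 7.2225 × 188.9 = 1364.3 kW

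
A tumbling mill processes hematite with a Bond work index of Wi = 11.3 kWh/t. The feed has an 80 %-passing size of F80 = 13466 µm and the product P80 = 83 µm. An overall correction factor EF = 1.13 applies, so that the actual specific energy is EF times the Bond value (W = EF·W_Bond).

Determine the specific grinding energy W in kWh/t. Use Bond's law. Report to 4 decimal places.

W = 10 Wi (P80^-0.5 − F80^-0.5)
1/√83 = 0.109764;  1/√13466 = 0.008617
W = 10·11.3·(0.109764 − 0.008617) = 11.4296 kWh/t
Apply correction: 11.4296 × 1.13 = 12.9154 kWh/t

W = 12.9154 kWh/t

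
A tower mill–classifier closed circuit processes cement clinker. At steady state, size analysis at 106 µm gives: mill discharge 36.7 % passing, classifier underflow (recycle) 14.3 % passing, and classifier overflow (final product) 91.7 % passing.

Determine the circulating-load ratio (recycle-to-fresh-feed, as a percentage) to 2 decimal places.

CL = 245.54 %

Let r = R/F. Size balance at 106 µm:
(1+r)d = ru + o → r = (o−d)/(d−u)
r = (91.7 − 36.7)/(36.7 − 14.3) = 55.0/22.4 = 2.4554
CL = 100·r = 245.54 %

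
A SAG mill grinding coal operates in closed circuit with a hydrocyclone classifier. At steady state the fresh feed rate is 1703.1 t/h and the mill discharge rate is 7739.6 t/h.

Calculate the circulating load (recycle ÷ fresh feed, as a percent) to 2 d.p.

CL = 354.44 %

Steady state: M = F + R.
R = M − F = 7739.6 − 1703.1 = 6036.5 t/h
CL = 100·R/F = 100·6036.5/1703.1 = 354.44 %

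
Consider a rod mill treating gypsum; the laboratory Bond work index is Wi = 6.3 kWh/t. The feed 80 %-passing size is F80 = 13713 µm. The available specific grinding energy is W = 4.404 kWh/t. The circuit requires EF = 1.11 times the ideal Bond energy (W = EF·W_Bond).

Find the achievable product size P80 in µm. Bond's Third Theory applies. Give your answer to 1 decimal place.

W_Bond = 10·Wi·(1/√P₈₀ − 1/√F₈₀)
W_Bond = W / EF = 4.404 / 1.11 = 3.9676 kWh/t
P80^-0.5 = F80^-0.5 + W_Bond/(10 Wi)
  = 3.9676/(10·6.3) + 1/√13713 = 0.062977 + 0.008540 = 0.071517
P80 = (1/0.071517)² = 13.9827² = 195.52 µm

P80 = 195.5 µm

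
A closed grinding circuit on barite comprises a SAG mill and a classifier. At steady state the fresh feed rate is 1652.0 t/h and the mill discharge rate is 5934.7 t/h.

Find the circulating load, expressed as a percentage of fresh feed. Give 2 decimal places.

CL = 259.24 %

Mill node: discharge = fresh + recycle.
R = M − F = 5934.7 − 1652.0 = 4282.7 t/h
CL = 100·R/F = 100·4282.7/1652.0 = 259.24 %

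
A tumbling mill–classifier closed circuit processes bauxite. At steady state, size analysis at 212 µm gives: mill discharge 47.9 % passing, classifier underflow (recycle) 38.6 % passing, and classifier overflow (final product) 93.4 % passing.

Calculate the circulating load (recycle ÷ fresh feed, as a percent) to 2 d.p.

Balance %-passing 212 µm (r = R/F):
d + r·d = r·u + o → r(d−u) = o−d
r = (93.4 − 47.9)/(47.9 − 38.6) = 45.5/9.3 = 4.8925
CL = 100·r = 489.25 %

CL = 489.25 %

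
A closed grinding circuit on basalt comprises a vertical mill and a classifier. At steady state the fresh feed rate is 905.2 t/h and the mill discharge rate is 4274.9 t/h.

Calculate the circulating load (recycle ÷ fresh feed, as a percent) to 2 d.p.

Discharge = new feed + return, hence
R = M − F = 4274.9 − 905.2 = 3369.7 t/h
CL = 100·R/F = 100·3369.7/905.2 = 372.26 %

CL = 372.26 %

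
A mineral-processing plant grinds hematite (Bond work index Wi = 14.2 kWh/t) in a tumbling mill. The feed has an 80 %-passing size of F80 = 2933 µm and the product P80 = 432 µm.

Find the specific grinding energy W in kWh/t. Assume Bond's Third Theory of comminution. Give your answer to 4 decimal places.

W = 10 Wi (1/√P80 − 1/√F80)  [Bond]
1/√432 = 0.048113;  1/√2933 = 0.018465
W = 10·14.2·(0.048113 − 0.018465) = 4.2100 kWh/t

W = 4.2100 kWh/t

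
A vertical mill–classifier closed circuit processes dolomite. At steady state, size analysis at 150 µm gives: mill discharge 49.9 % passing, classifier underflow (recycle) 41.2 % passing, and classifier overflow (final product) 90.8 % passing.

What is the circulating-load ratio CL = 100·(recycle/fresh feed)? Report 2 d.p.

Two-product formula at 150 µm:
(1+r)d = ru + o → r = (o−d)/(d−u)
r = (90.8 − 49.9)/(49.9 − 41.2) = 40.9/8.7 = 4.7011
CL = 100·r = 470.11 %

CL = 470.11 %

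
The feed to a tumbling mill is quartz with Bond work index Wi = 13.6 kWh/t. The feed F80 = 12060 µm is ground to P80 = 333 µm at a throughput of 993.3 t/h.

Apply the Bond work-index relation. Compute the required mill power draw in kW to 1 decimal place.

P = 6172.7 kW

W_Bond = 10·Wi·(1/√P₈₀ − 1/√F₈₀)
W = 10·13.6·(1/√333 − 1/√12060) = 10·13.6·(0.045694) = 6.2143 kWh/t
P_mill = W·ṁ = 6.2143·993.3 = 6172.7 kW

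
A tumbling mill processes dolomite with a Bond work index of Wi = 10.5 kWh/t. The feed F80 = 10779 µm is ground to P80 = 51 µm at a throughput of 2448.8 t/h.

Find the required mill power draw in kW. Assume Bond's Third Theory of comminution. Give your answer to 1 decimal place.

P = 33528.0 kW

W = 10 Wi / √P80 − 10 Wi / √F80
W = 10·10.5·(1/√51 − 1/√10779) = 10·10.5·(0.130396) = 13.6916 kWh/t
Mill draw = 13.6916 × 2448.8 = 33528.0 kW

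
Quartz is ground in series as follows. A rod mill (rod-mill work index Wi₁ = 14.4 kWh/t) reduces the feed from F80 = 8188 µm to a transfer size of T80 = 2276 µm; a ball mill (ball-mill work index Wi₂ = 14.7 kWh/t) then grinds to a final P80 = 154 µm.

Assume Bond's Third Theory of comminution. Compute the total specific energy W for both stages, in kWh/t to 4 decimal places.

W = 10.1913 kWh/t

Bond: W = 10·Wi·(1/√P80 − 1/√F80)
Stage 1 (8188→2276 µm, Wi₁=14.4): W₁ = 10·14.4·(0.020961 − 0.011051) = 1.4270 kWh/t
Stage 2 (2276→154 µm, Wi₂=14.7): W₂ = 10·14.7·(0.080582 − 0.020961) = 8.7643 kWh/t
W = W₁ + W₂ = 1.4270 + 8.7643 = 10.1913 kWh/t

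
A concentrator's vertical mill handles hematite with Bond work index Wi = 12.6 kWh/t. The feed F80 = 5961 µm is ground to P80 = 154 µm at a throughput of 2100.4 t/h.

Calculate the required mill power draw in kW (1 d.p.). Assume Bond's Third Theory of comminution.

Bond: W = 10·Wi·(1/√P80 − 1/√F80)
W = 10·12.6·(1/√154 − 1/√5961) = 10·12.6·(0.067630) = 8.5214 kWh/t
P_mill = W·ṁ = 8.5214·2100.4 = 17898.4 kW

P = 17898.4 kW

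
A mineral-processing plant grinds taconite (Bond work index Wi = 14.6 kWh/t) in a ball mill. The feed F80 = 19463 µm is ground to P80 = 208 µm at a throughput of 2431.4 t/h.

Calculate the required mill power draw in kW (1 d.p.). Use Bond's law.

P = 22069.2 kW

W = 10 Wi / √P80 − 10 Wi / √F80
W = 10·14.6·(1/√208 − 1/√19463) = 10·14.6·(0.062170) = 9.0768 kWh/t
Power = W × throughput = 9.0768 kWh/t × 2431.4 t/h = 22069.2 kW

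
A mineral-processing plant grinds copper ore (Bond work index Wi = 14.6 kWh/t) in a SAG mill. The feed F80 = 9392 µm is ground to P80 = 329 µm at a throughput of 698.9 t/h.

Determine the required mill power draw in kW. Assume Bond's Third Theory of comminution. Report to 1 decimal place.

P = 4572.7 kW

W = 10 Wi (1/√P80 − 1/√F80)  [Bond]
W = 10·14.6·(1/√329 − 1/√9392) = 10·14.6·(0.044813) = 6.5427 kWh/t
P = W·T = 6.5427·698.9 = 4572.7 kW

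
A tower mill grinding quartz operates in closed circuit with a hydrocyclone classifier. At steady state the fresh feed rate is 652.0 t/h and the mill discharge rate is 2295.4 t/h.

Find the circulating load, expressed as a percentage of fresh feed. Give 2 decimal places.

CL = 252.06 %

Steady state: M = F + R.
R = M − F = 2295.4 − 652.0 = 1643.4 t/h
CL = 100·R/F = 100·1643.4/652.0 = 252.06 %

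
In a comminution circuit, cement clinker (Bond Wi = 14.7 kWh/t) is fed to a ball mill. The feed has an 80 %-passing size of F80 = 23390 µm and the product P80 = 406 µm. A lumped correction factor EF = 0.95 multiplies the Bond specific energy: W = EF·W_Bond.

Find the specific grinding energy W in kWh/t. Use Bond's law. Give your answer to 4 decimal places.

W = 6.0176 kWh/t

W = 10 Wi (P80^-0.5 − F80^-0.5)
1/√406 = 0.049629;  1/√23390 = 0.006539
W = 10·14.7·(0.049629 − 0.006539) = 6.3343 kWh/t
Corrected W = EF·W_Bond = 0.95·6.3343 = 6.0176 kWh/t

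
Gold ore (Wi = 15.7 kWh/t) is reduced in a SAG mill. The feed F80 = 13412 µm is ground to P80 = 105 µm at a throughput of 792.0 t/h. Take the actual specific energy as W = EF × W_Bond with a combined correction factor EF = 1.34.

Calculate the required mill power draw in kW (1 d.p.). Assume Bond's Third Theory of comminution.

W = 10 Wi (P80^-0.5 − F80^-0.5)
W = 10·15.7·(1/√105 − 1/√13412) = 10·15.7·(0.088955) = 13.9660 kWh/t
W_actual = 1.34 × 13.9660 = 18.7144 kWh/t
Mill draw = 18.7144 × 792.0 = 14821.8 kW

P = 14821.8 kW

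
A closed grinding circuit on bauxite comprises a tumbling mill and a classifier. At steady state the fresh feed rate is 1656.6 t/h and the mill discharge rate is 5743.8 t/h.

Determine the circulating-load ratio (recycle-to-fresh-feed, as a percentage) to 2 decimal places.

Mill node: discharge = fresh + recycle.
R = M − F = 5743.8 − 1656.6 = 4087.2 t/h
CL = 100·R/F = 100·4087.2/1656.6 = 246.72 %

CL = 246.72 %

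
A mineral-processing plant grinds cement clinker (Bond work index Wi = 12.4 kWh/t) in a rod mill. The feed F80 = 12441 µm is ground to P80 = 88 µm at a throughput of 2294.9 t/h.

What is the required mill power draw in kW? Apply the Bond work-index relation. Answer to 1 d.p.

Bond:  W = 10 Wi (1/√P − 1/√F)
W = 10·12.4·(1/√88 − 1/√12441) = 10·12.4·(0.097635) = 12.1067 kWh/t
P_mill = W·ṁ = 12.1067·2294.9 = 27783.7 kW

P = 27783.7 kW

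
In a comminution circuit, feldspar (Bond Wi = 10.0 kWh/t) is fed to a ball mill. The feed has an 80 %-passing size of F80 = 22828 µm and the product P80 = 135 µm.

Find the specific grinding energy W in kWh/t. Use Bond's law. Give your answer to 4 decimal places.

W = 7.9448 kWh/t

W = 10 Wi (1/√P80 − 1/√F80)  [Bond]
1/√135 = 0.086066;  1/√22828 = 0.006619
W = 10·10.0·(0.086066 − 0.006619) = 7.9448 kWh/t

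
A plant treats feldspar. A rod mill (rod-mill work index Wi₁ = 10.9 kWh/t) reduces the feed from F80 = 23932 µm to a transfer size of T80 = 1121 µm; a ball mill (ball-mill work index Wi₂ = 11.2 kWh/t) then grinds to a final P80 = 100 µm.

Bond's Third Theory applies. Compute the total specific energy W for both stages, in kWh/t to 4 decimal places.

W = 10.4058 kWh/t

W_Bond = 10·Wi·(1/√P₈₀ − 1/√F₈₀)
Stage 1 (23932→1121 µm, Wi₁=10.9): W₁ = 10·10.9·(0.029867 − 0.006464) = 2.5510 kWh/t
Stage 2 (1121→100 µm, Wi₂=11.2): W₂ = 10·11.2·(0.100000 − 0.029867) = 7.8549 kWh/t
W = W₁ + W₂ = 2.5510 + 7.8549 = 10.4058 kWh/t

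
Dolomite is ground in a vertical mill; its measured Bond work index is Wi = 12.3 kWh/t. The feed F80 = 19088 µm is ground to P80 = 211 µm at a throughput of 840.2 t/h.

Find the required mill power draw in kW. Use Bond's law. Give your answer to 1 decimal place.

Bond:  W = 10 Wi (1/√P − 1/√F)
W = 10·12.3·(1/√211 − 1/√19088) = 10·12.3·(0.061605) = 7.5774 kWh/t
Power = W × throughput = 7.5774 kWh/t × 840.2 t/h = 6366.5 kW

P = 6366.5 kW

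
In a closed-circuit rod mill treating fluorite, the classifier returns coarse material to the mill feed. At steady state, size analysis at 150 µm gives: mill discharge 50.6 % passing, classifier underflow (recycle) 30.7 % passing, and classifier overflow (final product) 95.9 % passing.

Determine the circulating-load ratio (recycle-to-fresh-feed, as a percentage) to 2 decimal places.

CL = 227.64 %

Let r = R/F. Size balance at 150 µm:
d + r·d = r·u + o → r(d−u) = o−d
r = (95.9 − 50.6)/(50.6 − 30.7) = 45.3/19.9 = 2.2764
CL = 100·r = 227.64 %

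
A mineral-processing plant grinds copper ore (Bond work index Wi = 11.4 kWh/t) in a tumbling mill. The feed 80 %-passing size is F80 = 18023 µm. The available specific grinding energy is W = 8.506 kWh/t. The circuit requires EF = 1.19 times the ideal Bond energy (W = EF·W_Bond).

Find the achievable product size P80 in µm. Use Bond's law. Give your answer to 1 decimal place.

P80 = 203.2 µm

W = 10 Wi (1/√P80 − 1/√F80)  [Bond]
W_Bond = W / EF = 8.506 / 1.19 = 7.1479 kWh/t
1/√P80 = 1/√F80 + W_Bond/(10·Wi)
  = 7.1479/(10·11.4) + 1/√18023 = 0.062701 + 0.007449 = 0.070150
P80 = (1/0.070150)² = 14.2552² = 203.21 µm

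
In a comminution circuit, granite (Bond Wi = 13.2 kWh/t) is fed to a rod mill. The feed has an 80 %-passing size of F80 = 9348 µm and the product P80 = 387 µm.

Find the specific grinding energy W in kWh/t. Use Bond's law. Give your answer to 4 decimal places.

W = 5.3447 kWh/t

W = 10 Wi (1/√P80 − 1/√F80)  [Bond]
1/√387 = 0.050833;  1/√9348 = 0.010343
W = 10·13.2·(0.050833 − 0.010343) = 5.3447 kWh/t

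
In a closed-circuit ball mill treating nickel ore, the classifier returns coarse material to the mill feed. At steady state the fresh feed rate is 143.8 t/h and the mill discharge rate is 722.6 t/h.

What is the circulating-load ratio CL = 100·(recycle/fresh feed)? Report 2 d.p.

CL = 402.50 %

Discharge = new feed + return, hence
R = M − F = 722.6 − 143.8 = 578.8 t/h
CL = 100·R/F = 100·578.8/143.8 = 402.50 %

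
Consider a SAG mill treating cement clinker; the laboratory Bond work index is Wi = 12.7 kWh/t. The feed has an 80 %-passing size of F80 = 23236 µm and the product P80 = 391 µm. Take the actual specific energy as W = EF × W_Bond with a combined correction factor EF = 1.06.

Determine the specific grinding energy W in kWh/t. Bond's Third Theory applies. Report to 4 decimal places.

W = 5.9249 kWh/t

Bond: W = 10·Wi·(1/√P80 − 1/√F80)
1/√391 = 0.050572;  1/√23236 = 0.006560
W = 10·12.7·(0.050572 − 0.006560) = 5.5895 kWh/t
W_actual = 1.06 × 5.5895 = 5.9249 kWh/t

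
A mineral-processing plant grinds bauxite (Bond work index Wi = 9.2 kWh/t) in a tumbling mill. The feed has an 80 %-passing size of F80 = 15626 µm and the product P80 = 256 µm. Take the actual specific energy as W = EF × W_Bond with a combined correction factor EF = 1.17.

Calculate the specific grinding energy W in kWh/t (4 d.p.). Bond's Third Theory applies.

W = 5.8664 kWh/t

W = 10 Wi (1/√P80 − 1/√F80)  [Bond]
1/√256 = 0.062500;  1/√15626 = 0.008000
W = 10·9.2·(0.062500 − 0.008000) = 5.0140 kWh/t
Corrected W = EF·W_Bond = 1.17·5.0140 = 5.8664 kWh/t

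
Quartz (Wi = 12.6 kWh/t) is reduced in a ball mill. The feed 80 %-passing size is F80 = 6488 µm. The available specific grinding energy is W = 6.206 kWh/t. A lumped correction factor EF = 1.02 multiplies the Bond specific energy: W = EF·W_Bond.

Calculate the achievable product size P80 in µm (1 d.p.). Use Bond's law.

P80 = 271.4 µm

Bond:  W = 10 Wi (1/√P − 1/√F)
W_Bond = W / EF = 6.206 / 1.02 = 6.0843 kWh/t
⇒ 1/√P80 = W_Bond/(10·Wi) + 1/√F80
  = 6.0843/(10·12.6) + 1/√6488 = 0.048288 + 0.012415 = 0.060703
P80 = (1/0.060703)² = 16.4736² = 271.38 µm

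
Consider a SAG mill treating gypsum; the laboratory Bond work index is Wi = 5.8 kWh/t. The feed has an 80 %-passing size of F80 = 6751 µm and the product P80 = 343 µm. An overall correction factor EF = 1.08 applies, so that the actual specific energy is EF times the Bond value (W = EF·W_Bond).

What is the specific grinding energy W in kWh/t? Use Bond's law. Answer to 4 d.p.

W = 10·Wi·(P80^(-½) − F80^(-½))
1/√343 = 0.053995;  1/√6751 = 0.012171
W = 10·5.8·(0.053995 − 0.012171) = 2.4258 kWh/t
Apply correction: 2.4258 × 1.08 = 2.6199 kWh/t

W = 2.6199 kWh/t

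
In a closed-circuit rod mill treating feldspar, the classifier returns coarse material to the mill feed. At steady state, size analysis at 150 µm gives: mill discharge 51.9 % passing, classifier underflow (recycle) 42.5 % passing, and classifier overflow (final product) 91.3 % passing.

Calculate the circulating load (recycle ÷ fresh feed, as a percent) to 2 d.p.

Balance %-passing 150 µm (r = R/F):
r = (o − d)/(d − u)
r = (91.3 − 51.9)/(51.9 − 42.5) = 39.4/9.4 = 4.1915
CL = 100·r = 419.15 %

CL = 419.15 %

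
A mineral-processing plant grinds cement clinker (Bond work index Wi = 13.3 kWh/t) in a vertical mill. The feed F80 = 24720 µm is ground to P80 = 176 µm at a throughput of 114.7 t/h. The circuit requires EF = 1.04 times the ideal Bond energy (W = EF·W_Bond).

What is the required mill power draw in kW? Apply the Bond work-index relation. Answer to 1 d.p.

W = 10 Wi (P80^-0.5 − F80^-0.5)
W = 10·13.3·(1/√176 − 1/√24720) = 10·13.3·(0.069018) = 9.1793 kWh/t
Apply correction: 9.1793 × 1.04 = 9.5465 kWh/t
Power = W × throughput = 9.5465 kWh/t × 114.7 t/h = 1095.0 kW

P = 1095.0 kW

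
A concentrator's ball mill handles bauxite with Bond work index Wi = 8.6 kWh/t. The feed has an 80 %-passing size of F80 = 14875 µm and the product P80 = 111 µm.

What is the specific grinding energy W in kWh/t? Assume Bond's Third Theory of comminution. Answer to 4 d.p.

Bond:  W = 10 Wi (1/√P − 1/√F)
1/√111 = 0.094916;  1/√14875 = 0.008199
W = 10·8.6·(0.094916 − 0.008199) = 7.4576 kWh/t

W = 7.4576 kWh/t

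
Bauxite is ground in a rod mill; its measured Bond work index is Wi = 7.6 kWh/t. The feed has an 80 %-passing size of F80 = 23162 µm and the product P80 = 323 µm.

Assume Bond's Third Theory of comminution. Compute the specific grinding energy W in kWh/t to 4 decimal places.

W = 3.7294 kWh/t

W = 10 Wi (1/√P80 − 1/√F80)  [Bond]
1/√323 = 0.055641;  1/√23162 = 0.006571
W = 10·7.6·(0.055641 − 0.006571) = 3.7294 kWh/t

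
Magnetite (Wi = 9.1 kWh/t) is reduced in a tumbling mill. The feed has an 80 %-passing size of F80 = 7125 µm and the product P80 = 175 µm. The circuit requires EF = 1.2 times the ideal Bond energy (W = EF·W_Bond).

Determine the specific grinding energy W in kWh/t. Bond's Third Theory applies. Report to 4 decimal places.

W = 6.9611 kWh/t

Bond: W = 10·Wi·(1/√P80 − 1/√F80)
1/√175 = 0.075593;  1/√7125 = 0.011847
W = 10·9.1·(0.075593 − 0.011847) = 5.8009 kWh/t
Apply correction: 5.8009 × 1.2 = 6.9611 kWh/t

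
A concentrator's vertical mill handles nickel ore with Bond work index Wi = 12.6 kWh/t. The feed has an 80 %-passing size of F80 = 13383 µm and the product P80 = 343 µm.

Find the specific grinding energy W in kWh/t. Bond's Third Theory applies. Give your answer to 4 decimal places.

W = 5.7142 kWh/t

W_Bond = 10·Wi·(1/√P₈₀ − 1/√F₈₀)
1/√343 = 0.053995;  1/√13383 = 0.008644
W = 10·12.6·(0.053995 − 0.008644) = 5.7142 kWh/t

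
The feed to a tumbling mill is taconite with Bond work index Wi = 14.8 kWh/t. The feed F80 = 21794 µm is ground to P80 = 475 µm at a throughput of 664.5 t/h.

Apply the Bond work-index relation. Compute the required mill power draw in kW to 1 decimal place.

W = 10 Wi (P80^-0.5 − F80^-0.5)
W = 10·14.8·(1/√475 − 1/√21794) = 10·14.8·(0.039109) = 5.7882 kWh/t
Power = W × throughput = 5.7882 kWh/t × 664.5 t/h = 3846.2 kW

P = 3846.2 kW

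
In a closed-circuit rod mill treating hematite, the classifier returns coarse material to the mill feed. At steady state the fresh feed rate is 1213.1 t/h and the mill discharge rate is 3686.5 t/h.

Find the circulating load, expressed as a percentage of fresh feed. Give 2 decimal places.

CL = 203.89 %

M = F + R at steady state, so:
R = M − F = 3686.5 − 1213.1 = 2473.4 t/h
CL = 100·R/F = 100·2473.4/1213.1 = 203.89 %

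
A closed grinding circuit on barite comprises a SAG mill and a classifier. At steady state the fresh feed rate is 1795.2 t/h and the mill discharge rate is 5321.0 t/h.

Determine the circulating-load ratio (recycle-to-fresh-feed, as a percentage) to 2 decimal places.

CL = 196.40 %

M = F + R at steady state, so:
R = M − F = 5321.0 − 1795.2 = 3525.8 t/h
CL = 100·R/F = 100·3525.8/1795.2 = 196.40 %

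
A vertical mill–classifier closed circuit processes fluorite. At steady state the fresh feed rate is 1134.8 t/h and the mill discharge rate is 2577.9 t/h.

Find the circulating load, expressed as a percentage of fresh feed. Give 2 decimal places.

CL = 127.17 %

Steady state: M = F + R.
R = M − F = 2577.9 − 1134.8 = 1443.1 t/h
CL = 100·R/F = 100·1443.1/1134.8 = 127.17 %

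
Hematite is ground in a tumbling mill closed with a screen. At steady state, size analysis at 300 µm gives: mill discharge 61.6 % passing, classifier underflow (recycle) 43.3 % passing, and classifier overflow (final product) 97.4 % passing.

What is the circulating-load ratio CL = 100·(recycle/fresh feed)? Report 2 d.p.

Classifier node, passing 300 µm:
(1+r)d = ru + o → r = (o−d)/(d−u)
r = (97.4 − 61.6)/(61.6 − 43.3) = 35.8/18.3 = 1.9563
CL = 100·r = 195.63 %

CL = 195.63 %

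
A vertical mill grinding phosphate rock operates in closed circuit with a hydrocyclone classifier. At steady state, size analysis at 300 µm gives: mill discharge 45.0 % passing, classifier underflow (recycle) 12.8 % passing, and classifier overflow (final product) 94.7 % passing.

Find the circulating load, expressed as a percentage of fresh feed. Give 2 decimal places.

CL = 154.35 %

Balance %-passing 300 µm (r = R/F):
Fd + Rd = Ru + Fo ⇒ R/F = (o−d)/(d−u)
r = (94.7 − 45.0)/(45.0 − 12.8) = 49.7/32.2 = 1.5435
CL = 100·r = 154.35 %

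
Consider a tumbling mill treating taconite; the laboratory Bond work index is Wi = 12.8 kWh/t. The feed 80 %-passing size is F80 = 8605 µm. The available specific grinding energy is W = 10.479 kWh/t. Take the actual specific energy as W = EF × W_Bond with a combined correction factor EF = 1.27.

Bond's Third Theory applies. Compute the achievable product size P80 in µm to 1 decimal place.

Bond: W = 10·Wi·(1/√P80 − 1/√F80)
W_Bond = W / EF = 10.479 / 1.27 = 8.2512 kWh/t
⇒ 1/√P80 = W_Bond/(10 Wi) + 1/√F80
  = 8.2512/(10·12.8) + 1/√8605 = 0.064462 + 0.010780 = 0.075242
P80 = (1/0.075242)² = 13.2904² = 176.63 µm

P80 = 176.6 µm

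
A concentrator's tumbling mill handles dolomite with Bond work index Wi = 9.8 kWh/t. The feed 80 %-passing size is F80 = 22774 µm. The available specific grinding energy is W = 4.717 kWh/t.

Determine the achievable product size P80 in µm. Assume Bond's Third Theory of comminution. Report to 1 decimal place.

W = 10·Wi·(P80^(-½) − F80^(-½))
1/√P80 = 1/√F80 + W/(10·Wi)
  = 4.7170/(10·9.8) + 1/√22774 = 0.048133 + 0.006626 = 0.054759
P80 = (1/0.054759)² = 18.2618² = 333.49 µm

P80 = 333.5 µm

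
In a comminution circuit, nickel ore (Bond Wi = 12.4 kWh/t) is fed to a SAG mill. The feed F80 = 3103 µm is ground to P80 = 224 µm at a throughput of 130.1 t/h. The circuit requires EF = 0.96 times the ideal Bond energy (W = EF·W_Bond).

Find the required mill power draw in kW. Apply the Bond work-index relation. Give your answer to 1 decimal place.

P = 756.8 kW

W = 10 Wi (P80^-0.5 − F80^-0.5)
W = 10·12.4·(1/√224 − 1/√3103) = 10·12.4·(0.048863) = 6.0591 kWh/t
W_actual = 0.96 × 6.0591 = 5.8167 kWh/t
Mill draw = 5.8167 × 130.1 = 756.8 kW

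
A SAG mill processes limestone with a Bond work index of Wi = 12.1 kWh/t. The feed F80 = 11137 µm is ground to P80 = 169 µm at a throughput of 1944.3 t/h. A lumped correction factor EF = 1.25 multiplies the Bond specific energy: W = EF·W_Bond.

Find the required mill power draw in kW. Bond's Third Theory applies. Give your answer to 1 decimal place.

W = 10·Wi·(P80^(-½) − F80^(-½))
W = 10·12.1·(1/√169 − 1/√11137) = 10·12.1·(0.067447) = 8.1611 kWh/t
W_actual = 1.25 × 8.1611 = 10.2014 kWh/t
P_mill = W·ṁ = 10.2014·1944.3 = 19834.6 kW

P = 19834.6 kW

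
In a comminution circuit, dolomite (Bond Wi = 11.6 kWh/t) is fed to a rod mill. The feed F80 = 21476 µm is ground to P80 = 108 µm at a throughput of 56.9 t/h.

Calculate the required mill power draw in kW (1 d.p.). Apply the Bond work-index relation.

P = 590.1 kW

Bond:  W = 10 Wi (1/√P − 1/√F)
W = 10·11.6·(1/√108 − 1/√21476) = 10·11.6·(0.089401) = 10.3705 kWh/t
P = W·T = 10.3705·56.9 = 590.1 kW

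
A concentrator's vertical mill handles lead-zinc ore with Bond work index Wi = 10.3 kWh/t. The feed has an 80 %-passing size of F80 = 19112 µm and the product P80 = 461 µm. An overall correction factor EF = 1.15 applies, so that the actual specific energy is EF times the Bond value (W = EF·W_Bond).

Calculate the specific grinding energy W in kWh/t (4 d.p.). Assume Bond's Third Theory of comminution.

W = 10·Wi·(P80^(-½) − F80^(-½))
1/√461 = 0.046575;  1/√19112 = 0.007233
W = 10·10.3·(0.046575 − 0.007233) = 4.0521 kWh/t
With EF = 1.15: W = 4.0521·1.15 = 4.6600 kWh/t

W = 4.6600 kWh/t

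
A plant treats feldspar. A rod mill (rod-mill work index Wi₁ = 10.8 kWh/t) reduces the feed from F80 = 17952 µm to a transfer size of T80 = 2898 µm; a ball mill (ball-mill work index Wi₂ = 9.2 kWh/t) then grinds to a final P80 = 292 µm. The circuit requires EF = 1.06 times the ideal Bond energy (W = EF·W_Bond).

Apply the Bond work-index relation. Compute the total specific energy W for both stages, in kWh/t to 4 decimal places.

W = 10 Wi (P80^-0.5 − F80^-0.5)
Stage 1 (17952→2898 µm, Wi₁=10.8): W₁ = 10·10.8·(0.018576 − 0.007464) = 1.2001 kWh/t
Stage 2 (2898→292 µm, Wi₂=9.2): W₂ = 10·9.2·(0.058521 − 0.018576) = 3.6749 kWh/t
W = W₁ + W₂ = 1.2001 + 3.6749 = 4.8750 kWh/t
With EF = 1.06: W = 4.8750·1.06 = 5.1676 kWh/t

W = 5.1676 kWh/t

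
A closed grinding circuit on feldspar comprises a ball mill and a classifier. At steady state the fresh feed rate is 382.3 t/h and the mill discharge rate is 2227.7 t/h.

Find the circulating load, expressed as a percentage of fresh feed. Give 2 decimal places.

CL = 482.71 %

Mill node: discharge = fresh + recycle.
R = M − F = 2227.7 − 382.3 = 1845.4 t/h
CL = 100·R/F = 100·1845.4/382.3 = 482.71 %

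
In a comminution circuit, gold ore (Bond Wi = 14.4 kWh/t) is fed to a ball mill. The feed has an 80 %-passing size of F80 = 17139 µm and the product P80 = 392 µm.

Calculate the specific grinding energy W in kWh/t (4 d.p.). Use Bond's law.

Bond:  W = 10 Wi (1/√P − 1/√F)
1/√392 = 0.050508;  1/√17139 = 0.007638
W = 10·14.4·(0.050508 − 0.007638) = 6.1732 kWh/t

W = 6.1732 kWh/t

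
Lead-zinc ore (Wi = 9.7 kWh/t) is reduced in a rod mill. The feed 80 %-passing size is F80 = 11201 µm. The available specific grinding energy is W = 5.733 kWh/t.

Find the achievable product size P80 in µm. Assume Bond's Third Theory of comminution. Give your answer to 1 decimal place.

P80 = 212.8 µm

W = 10 Wi / √P80 − 10 Wi / √F80
⇒ 1/√P80 = W/(10·Wi) + 1/√F80
  = 5.7330/(10·9.7) + 1/√11201 = 0.059103 + 0.009449 = 0.068552
P80 = (1/0.068552)² = 14.5875² = 212.80 µm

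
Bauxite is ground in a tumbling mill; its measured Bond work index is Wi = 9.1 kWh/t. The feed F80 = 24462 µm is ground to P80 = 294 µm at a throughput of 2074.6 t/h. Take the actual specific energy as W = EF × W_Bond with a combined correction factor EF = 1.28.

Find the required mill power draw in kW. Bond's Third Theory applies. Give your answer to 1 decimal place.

P = 12548.2 kW

W = 10 Wi / √P80 − 10 Wi / √F80
W = 10·9.1·(1/√294 − 1/√24462) = 10·9.1·(0.051927) = 4.7254 kWh/t
W_actual = 1.28 × 4.7254 = 6.0485 kWh/t
Mill draw = 6.0485 × 2074.6 = 12548.2 kW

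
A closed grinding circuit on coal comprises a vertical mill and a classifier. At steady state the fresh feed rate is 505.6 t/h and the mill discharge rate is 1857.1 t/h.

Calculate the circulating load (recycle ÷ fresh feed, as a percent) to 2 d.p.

CL = 267.31 %

Steady state: M = F + R.
R = M − F = 1857.1 − 505.6 = 1351.5 t/h
CL = 100·R/F = 100·1351.5/505.6 = 267.31 %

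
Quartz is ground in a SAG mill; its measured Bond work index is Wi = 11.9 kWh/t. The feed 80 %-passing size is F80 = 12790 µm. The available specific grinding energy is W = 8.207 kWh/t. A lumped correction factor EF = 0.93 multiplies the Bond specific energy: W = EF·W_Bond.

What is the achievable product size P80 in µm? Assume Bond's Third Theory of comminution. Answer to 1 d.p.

P80 = 145.2 µm

W_Bond = 10·Wi·(1/√P₈₀ − 1/√F₈₀)
W_Bond = W / EF = 8.207 / 0.93 = 8.8247 kWh/t
P80^-0.5 = F80^-0.5 + W_Bond/(10 Wi)
  = 8.8247/(10·11.9) + 1/√12790 = 0.074157 + 0.008842 = 0.083000
P80 = (1/0.083000)² = 12.0482² = 145.16 µm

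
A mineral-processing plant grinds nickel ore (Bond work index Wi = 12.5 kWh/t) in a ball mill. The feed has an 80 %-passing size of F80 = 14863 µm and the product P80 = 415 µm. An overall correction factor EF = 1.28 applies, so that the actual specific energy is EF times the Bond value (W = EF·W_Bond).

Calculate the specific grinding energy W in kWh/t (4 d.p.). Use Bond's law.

W = 10 Wi (1/√P80 − 1/√F80)  [Bond]
1/√415 = 0.049088;  1/√14863 = 0.008203
W = 10·12.5·(0.049088 − 0.008203) = 5.1107 kWh/t
With EF = 1.28: W = 5.1107·1.28 = 6.5417 kWh/t

W = 6.5417 kWh/t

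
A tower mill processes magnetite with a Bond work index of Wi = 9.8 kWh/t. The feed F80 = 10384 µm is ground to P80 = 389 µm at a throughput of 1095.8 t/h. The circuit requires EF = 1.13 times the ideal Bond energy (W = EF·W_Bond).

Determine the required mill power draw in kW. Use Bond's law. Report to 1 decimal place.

P = 4961.8 kW

W = 10 Wi (1/√P80 − 1/√F80)  [Bond]
W = 10·9.8·(1/√389 − 1/√10384) = 10·9.8·(0.040889) = 4.0071 kWh/t
Apply correction: 4.0071 × 1.13 = 4.5280 kWh/t
Power = W × throughput = 4.5280 kWh/t × 1095.8 t/h = 4961.8 kW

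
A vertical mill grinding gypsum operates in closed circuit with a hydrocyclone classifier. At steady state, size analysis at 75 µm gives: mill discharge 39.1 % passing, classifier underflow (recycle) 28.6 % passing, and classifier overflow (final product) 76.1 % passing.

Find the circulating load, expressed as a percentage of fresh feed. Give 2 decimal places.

Two-product formula at 75 µm:
r = (o − d)/(d − u)
r = (76.1 − 39.1)/(39.1 − 28.6) = 37.0/10.5 = 3.5238
CL = 100·r = 352.38 %

CL = 352.38 %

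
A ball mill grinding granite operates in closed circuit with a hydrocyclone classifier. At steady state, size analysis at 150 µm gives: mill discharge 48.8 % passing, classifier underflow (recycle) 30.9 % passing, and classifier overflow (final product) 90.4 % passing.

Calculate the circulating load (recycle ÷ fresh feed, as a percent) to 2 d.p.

Let r = R/F. Size balance at 150 µm:
d + r·d = r·u + o → r(d−u) = o−d
r = (90.4 − 48.8)/(48.8 − 30.9) = 41.6/17.9 = 2.3240
CL = 100·r = 232.40 %

CL = 232.40 %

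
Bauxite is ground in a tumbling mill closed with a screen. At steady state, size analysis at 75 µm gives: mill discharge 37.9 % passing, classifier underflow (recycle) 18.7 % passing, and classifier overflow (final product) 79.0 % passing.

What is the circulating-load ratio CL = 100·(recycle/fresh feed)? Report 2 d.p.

Balance %-passing 75 µm (r = R/F):
Fd + Rd = Ru + Fo ⇒ R/F = (o−d)/(d−u)
r = (79.0 − 37.9)/(37.9 − 18.7) = 41.1/19.2 = 2.1406
CL = 100·r = 214.06 %

CL = 214.06 %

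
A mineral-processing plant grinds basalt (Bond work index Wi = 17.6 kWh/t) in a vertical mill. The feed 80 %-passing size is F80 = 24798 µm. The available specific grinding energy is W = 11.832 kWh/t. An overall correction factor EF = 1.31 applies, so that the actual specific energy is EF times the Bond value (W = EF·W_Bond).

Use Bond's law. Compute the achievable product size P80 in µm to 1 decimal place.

Bond: W = 10·Wi·(1/√P80 − 1/√F80)
W_Bond = W / EF = 11.832 / 1.31 = 9.0321 kWh/t
⇒ 1/√P80 = W_Bond/(10·Wi) + 1/√F80
  = 9.0321/(10·17.6) + 1/√24798 = 0.051319 + 0.006350 = 0.057669
P80 = (1/0.057669)² = 17.3404² = 300.69 µm

P80 = 300.7 µm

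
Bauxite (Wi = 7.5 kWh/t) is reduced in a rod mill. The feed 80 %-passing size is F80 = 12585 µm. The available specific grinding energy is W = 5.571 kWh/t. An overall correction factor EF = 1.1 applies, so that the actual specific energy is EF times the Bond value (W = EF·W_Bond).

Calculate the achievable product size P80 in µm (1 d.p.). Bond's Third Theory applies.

P80 = 171.1 µm

Bond: W = 10·Wi·(1/√P80 − 1/√F80)
W_Bond = W / EF = 5.571 / 1.1 = 5.0645 kWh/t
P80^(−½) = W_Bond/(10 Wi) + F80^(−½)
  = 5.0645/(10·7.5) + 1/√12585 = 0.067527 + 0.008914 = 0.076441
P80 = (1/0.076441)² = 13.0819² = 171.14 µm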